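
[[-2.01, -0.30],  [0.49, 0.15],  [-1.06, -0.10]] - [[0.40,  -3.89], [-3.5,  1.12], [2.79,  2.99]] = [[-2.41, 3.59], [3.99, -0.97], [-3.85, -3.09]]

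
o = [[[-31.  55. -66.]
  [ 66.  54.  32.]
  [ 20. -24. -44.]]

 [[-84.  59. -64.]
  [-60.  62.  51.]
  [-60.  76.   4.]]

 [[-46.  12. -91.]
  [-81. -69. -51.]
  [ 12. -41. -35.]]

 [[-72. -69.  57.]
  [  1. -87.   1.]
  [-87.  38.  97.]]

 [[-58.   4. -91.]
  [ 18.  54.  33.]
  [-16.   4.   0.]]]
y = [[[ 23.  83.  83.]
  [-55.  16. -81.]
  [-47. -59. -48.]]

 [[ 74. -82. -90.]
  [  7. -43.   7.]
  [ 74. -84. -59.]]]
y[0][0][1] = 83.0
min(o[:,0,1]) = -69.0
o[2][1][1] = -69.0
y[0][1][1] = 16.0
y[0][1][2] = -81.0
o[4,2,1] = 4.0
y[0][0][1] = 83.0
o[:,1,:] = [[66.0, 54.0, 32.0], [-60.0, 62.0, 51.0], [-81.0, -69.0, -51.0], [1.0, -87.0, 1.0], [18.0, 54.0, 33.0]]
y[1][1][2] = 7.0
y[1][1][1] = -43.0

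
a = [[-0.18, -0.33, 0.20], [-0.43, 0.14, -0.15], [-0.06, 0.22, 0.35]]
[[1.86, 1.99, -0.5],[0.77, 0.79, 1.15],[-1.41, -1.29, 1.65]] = a @ [[-2.89, -3.09, -2.09], [-4.92, -5.00, 3.85], [-1.44, -1.08, 1.95]]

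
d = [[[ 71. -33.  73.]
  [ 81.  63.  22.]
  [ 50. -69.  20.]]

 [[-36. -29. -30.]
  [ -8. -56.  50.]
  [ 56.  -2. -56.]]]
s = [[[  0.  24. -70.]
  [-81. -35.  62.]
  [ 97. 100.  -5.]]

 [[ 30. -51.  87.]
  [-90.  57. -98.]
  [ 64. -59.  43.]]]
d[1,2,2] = -56.0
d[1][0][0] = -36.0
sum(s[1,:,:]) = -17.0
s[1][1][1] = 57.0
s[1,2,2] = 43.0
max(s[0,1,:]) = 62.0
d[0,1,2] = 22.0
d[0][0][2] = 73.0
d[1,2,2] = -56.0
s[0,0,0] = 0.0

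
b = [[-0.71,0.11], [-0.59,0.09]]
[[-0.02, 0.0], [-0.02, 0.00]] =b @ [[0.01, -0.00], [-0.14, 0.01]]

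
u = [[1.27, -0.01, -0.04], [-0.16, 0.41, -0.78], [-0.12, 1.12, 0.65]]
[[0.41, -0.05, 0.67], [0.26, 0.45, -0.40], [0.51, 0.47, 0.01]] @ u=[[0.45, 0.73, 0.46], [0.31, -0.27, -0.62], [0.57, 0.2, -0.38]]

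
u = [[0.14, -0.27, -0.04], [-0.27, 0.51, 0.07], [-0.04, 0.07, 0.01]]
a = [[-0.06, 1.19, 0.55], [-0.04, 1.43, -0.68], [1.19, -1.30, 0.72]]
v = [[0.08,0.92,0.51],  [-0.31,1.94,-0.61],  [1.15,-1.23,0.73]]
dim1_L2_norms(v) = [1.05, 2.06, 1.84]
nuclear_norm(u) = 0.67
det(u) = -0.00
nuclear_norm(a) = 4.26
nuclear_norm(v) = 4.23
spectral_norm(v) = 2.72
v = a + u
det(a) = -1.84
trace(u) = 0.66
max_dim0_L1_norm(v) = 4.09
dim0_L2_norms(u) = [0.31, 0.58, 0.08]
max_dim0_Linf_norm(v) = 1.94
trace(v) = 2.75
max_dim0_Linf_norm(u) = 0.51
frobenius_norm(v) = 2.95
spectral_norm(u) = 0.66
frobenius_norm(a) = 2.80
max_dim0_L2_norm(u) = 0.58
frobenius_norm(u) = 0.66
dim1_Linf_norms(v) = [0.92, 1.94, 1.23]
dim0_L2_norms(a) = [1.19, 2.27, 1.13]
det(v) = -1.33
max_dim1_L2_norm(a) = 1.9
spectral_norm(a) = 2.50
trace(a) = 2.09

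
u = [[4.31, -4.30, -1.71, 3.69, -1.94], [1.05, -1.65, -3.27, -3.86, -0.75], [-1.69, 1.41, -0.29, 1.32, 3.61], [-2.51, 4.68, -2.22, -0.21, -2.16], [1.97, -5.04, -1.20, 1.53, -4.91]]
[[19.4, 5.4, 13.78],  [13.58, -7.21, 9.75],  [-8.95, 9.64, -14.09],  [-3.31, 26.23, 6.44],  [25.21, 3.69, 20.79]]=u @ [[-0.11, -3.01, 1.18], [-2.75, 1.59, -0.20], [-2.54, -4.25, -1.43], [0.11, 4.21, -0.27], [-1.70, -1.24, -3.29]]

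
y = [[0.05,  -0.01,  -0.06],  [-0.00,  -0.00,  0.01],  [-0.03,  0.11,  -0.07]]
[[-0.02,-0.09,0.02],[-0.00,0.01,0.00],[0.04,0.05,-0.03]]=y @ [[-0.66, -0.44, 0.88], [0.03, 0.98, 0.17], [-0.17, 0.96, 0.37]]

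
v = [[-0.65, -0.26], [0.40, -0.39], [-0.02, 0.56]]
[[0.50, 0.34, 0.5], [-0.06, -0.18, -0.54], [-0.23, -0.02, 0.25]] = v @ [[-0.59, -0.5, -0.93], [-0.44, -0.05, 0.42]]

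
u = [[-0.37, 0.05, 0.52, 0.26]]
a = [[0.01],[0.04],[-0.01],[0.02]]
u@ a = [[-0.00]]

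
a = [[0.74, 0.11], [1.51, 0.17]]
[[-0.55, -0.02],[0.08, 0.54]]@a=[[-0.44, -0.06],[0.87, 0.10]]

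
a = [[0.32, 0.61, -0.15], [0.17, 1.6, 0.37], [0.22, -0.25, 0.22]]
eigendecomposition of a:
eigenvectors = [[-0.72+0.00j, -0.72-0.00j, (-0.43+0j)],[0.10-0.16j, 0.10+0.16j, (-0.9+0j)],[0.08+0.67j, (0.08-0.67j), 0.09+0.00j]]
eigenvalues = [(0.25+0.28j), (0.25-0.28j), (1.64+0j)]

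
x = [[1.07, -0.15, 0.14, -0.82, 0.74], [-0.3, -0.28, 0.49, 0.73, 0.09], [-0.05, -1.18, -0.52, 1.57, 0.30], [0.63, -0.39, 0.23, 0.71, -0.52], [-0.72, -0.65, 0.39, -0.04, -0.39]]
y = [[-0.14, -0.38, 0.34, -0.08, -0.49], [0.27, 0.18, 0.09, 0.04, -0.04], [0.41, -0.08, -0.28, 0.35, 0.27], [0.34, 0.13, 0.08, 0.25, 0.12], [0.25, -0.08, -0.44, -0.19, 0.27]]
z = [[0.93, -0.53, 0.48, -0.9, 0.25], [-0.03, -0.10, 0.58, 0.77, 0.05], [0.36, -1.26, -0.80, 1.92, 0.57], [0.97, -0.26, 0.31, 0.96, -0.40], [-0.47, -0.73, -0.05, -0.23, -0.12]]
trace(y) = 0.28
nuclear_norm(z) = 6.89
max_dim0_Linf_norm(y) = 0.49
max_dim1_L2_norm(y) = 0.73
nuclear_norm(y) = 2.39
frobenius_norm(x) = 3.19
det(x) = -1.82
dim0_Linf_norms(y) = [0.41, 0.38, 0.44, 0.35, 0.49]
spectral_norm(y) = 1.03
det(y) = -0.00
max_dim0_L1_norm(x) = 3.87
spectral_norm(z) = 2.77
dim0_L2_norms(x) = [1.47, 1.44, 0.86, 2.04, 1.03]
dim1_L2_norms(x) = [1.55, 0.97, 2.05, 1.17, 1.12]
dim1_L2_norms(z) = [1.5, 0.97, 2.52, 1.48, 0.91]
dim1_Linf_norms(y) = [0.49, 0.27, 0.41, 0.34, 0.44]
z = x + y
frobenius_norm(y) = 1.30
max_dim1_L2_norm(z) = 2.52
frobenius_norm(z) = 3.55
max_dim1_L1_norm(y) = 1.43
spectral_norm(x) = 2.40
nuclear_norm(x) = 6.37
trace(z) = 0.87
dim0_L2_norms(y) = [0.66, 0.45, 0.63, 0.48, 0.63]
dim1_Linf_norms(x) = [1.07, 0.73, 1.57, 0.71, 0.72]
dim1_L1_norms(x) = [2.92, 1.89, 3.62, 2.48, 2.19]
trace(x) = 0.59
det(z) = -2.20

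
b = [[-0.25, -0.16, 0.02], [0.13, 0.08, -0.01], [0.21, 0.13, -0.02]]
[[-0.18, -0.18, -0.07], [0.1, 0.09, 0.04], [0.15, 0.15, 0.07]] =b@ [[0.87, 0.37, 0.75], [-0.13, 0.42, -0.82], [0.59, -0.86, -0.89]]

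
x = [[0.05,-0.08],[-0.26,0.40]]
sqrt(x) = [[0.08+0.04j,-0.12+0.01j], [-0.39+0.02j,(0.6+0j)]]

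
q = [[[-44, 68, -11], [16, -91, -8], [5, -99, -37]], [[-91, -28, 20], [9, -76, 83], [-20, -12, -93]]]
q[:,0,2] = [-11, 20]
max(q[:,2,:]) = 5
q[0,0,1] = 68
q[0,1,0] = 16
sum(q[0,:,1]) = -122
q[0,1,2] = -8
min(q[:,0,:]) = -91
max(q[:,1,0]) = 16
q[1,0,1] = -28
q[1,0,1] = -28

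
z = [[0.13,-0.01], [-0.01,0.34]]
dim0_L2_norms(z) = [0.13, 0.34]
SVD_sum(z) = [[0.0, -0.02],[-0.02, 0.34]] + [[0.13, 0.01], [0.01, 0.00]]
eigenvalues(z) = [0.13, 0.34]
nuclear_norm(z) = 0.47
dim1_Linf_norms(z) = [0.13, 0.34]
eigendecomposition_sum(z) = [[0.13, 0.01], [0.01, 0.00]] + [[0.00, -0.02],[-0.02, 0.34]]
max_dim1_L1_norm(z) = 0.35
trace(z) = 0.47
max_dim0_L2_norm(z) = 0.34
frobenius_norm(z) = 0.36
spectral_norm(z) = 0.34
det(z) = 0.04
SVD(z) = [[-0.05, 1.00], [1.0, 0.05]] @ diag([0.3404751155486449, 0.1295248844513551]) @ [[-0.05, 1.0], [1.00, 0.05]]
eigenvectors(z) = [[-1.0, 0.05], [-0.05, -1.00]]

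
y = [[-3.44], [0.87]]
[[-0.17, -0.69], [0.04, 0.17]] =y @ [[0.05, 0.20]]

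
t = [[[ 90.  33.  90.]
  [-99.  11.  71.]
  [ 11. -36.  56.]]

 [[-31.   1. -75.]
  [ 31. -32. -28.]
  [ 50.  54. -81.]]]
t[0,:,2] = [90.0, 71.0, 56.0]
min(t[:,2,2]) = -81.0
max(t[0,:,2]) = 90.0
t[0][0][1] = 33.0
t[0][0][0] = 90.0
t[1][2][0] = 50.0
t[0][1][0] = -99.0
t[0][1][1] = 11.0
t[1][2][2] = -81.0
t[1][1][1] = -32.0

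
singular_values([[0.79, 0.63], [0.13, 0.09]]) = [1.02, 0.01]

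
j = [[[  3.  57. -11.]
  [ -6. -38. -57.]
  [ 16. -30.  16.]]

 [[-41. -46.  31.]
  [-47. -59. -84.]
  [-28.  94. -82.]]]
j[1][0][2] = 31.0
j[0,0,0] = 3.0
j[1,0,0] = -41.0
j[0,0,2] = -11.0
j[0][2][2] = 16.0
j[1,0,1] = -46.0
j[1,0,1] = -46.0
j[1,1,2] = -84.0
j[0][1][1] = -38.0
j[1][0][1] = -46.0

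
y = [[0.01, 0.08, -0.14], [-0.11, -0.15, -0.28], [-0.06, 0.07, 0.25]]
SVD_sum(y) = [[-0.01, -0.03, -0.1], [-0.04, -0.10, -0.3], [0.03, 0.08, 0.24]] + [[0.07, 0.08, -0.03], [-0.05, -0.06, 0.03], [-0.04, -0.05, 0.02]] + [[-0.05, 0.04, -0.01], [-0.02, 0.02, -0.00], [-0.05, 0.04, -0.01]]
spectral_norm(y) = 0.42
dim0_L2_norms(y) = [0.13, 0.18, 0.4]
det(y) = 0.01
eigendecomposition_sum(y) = [[-0.02+0.06j, (0.05+0.03j), 0.01+0.06j], [(-0.07-0.05j), (-0.07+0.05j), -0.08-0.01j], [0.02j, (0.02+0j), (0.01+0.02j)]] + [[-0.02-0.06j,0.05-0.03j,(0.01-0.06j)], [(-0.07+0.05j),-0.07-0.05j,(-0.08+0.01j)], [-0.02j,0.02-0.00j,(0.01-0.02j)]] + [[(0.05+0j), -0.02+0.00j, -0.16+0.00j], [(0.03+0j), -0.01+0.00j, -0.11+0.00j], [(-0.07-0j), (0.03-0j), (0.22-0j)]]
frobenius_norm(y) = 0.46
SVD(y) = [[0.25, -0.70, 0.66],[0.77, 0.56, 0.31],[-0.59, 0.43, 0.68]] @ diag([0.42281056011472873, 0.15372982668531604, 0.08774035925827955]) @ [[-0.11, -0.32, -0.94], [-0.62, -0.72, 0.32], [-0.78, 0.61, -0.12]]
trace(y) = 0.11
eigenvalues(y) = [(-0.07+0.13j), (-0.07-0.13j), (0.26+0j)]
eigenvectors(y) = [[(0.18+0.53j), 0.18-0.53j, -0.54+0.00j],[(-0.8+0j), -0.80-0.00j, -0.37+0.00j],[(0.14+0.16j), 0.14-0.16j, 0.75+0.00j]]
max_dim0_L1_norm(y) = 0.67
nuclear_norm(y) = 0.66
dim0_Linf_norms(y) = [0.11, 0.15, 0.28]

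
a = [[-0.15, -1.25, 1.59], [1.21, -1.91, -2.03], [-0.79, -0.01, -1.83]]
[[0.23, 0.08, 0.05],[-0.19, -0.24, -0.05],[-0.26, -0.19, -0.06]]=a@ [[0.03, 0.03, 0.01],[-0.02, 0.05, -0.00],[0.13, 0.09, 0.03]]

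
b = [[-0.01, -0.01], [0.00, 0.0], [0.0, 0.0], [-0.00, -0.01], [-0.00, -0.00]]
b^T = [[-0.01, 0.00, 0.0, -0.0, -0.00], [-0.01, 0.00, 0.0, -0.01, -0.00]]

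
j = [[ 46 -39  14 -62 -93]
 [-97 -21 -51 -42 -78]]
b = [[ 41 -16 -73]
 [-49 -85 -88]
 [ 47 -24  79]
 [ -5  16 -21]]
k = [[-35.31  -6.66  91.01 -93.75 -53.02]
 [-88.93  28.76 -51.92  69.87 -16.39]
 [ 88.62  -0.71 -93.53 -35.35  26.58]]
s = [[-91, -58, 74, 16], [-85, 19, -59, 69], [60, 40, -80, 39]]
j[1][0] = -97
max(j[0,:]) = 46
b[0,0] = 41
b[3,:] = [-5, 16, -21]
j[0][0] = 46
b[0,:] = [41, -16, -73]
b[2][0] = 47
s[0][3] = 16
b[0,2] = -73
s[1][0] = -85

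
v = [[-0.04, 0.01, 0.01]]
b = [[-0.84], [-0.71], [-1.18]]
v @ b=[[0.01]]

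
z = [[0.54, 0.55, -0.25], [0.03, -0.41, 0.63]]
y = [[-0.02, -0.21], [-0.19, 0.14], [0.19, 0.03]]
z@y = [[-0.16, -0.04], [0.2, -0.04]]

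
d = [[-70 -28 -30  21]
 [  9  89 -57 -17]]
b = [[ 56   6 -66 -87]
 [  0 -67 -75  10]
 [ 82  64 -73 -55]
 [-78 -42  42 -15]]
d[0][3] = 21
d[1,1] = 89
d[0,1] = -28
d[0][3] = 21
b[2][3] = -55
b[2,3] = -55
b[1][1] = -67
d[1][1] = 89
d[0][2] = -30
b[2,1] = 64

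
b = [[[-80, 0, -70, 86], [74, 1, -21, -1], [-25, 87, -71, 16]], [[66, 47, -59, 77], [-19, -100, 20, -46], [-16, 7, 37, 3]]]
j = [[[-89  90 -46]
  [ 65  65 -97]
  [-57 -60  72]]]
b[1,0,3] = 77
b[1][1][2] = 20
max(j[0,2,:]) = 72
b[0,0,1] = 0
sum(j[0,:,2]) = -71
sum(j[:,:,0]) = -81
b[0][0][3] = 86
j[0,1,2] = -97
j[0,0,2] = -46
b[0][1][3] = -1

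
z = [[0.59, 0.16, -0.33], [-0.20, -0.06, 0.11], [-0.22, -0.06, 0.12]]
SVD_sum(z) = [[0.59, 0.16, -0.33], [-0.2, -0.05, 0.11], [-0.22, -0.06, 0.12]] + [[0.0,  -0.0,  -0.00], [0.0,  -0.00,  -0.0], [0.00,  -0.00,  -0.0]] + [[-0.0,0.00,-0.00],[0.0,-0.0,0.0],[-0.00,0.00,-0.0]]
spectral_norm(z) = 0.78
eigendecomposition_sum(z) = [[0.59, 0.16, -0.33], [-0.2, -0.05, 0.11], [-0.22, -0.06, 0.12]] + [[-0.0, 0.0, -0.00], [0.00, -0.0, 0.0], [-0.00, 0.0, -0.00]] + [[0.00, 0.0, 0.00], [-0.00, -0.01, -0.0], [-0.00, -0.0, -0.00]]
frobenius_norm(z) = 0.78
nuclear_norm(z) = 0.79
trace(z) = 0.65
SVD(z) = [[-0.89, -0.36, 0.27], [0.3, -0.92, -0.23], [0.33, -0.12, 0.94]] @ diag([0.7776000344897569, 0.005762453015663961, 0.002231702661899729]) @ [[-0.85, -0.23, 0.47], [-0.04, 0.92, 0.39], [-0.53, 0.31, -0.79]]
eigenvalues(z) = [0.66, -0.0, -0.01]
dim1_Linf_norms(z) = [0.59, 0.2, 0.22]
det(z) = 0.00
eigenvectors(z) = [[-0.89, 0.53, 0.15], [0.30, -0.31, -0.97], [0.33, 0.79, -0.20]]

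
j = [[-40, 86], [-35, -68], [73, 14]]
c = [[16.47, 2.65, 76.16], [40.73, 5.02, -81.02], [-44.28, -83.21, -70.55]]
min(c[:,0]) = -44.28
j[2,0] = 73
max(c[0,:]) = 76.16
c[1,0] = 40.73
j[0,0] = -40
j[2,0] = 73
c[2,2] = -70.55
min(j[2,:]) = 14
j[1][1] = -68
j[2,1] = 14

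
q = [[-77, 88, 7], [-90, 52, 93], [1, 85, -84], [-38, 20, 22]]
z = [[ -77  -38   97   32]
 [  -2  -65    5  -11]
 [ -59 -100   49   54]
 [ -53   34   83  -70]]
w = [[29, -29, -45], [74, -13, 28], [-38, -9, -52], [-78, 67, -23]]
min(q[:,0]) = -90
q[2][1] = 85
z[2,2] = 49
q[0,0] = -77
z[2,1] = -100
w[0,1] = -29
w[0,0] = 29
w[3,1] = 67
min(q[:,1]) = 20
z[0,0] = -77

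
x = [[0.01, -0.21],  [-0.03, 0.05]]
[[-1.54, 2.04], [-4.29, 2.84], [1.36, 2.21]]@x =[[-0.08, 0.43], [-0.13, 1.04], [-0.05, -0.18]]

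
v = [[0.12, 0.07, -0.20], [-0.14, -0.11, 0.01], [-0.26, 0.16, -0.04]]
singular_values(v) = [0.33, 0.25, 0.12]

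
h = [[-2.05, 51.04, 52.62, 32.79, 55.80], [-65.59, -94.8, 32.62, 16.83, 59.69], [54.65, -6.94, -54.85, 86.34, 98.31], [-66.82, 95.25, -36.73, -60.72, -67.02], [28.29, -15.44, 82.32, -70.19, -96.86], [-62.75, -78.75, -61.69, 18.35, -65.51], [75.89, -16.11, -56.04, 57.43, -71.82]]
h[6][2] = -56.04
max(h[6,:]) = 75.89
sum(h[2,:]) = 177.51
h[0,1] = 51.04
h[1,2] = 32.62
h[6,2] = -56.04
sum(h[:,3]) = 80.83000000000001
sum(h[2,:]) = 177.51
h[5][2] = -61.69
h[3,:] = [-66.82, 95.25, -36.73, -60.72, -67.02]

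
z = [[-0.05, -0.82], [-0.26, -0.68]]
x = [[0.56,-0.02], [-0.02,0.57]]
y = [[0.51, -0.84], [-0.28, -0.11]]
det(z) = -0.18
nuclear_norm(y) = 1.28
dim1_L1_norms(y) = [1.35, 0.39]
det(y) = -0.29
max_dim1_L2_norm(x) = 0.57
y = x + z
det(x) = 0.32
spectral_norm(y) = 0.98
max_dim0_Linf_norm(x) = 0.57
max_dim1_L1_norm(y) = 1.35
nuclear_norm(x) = 1.13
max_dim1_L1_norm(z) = 0.94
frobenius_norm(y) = 1.03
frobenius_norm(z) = 1.10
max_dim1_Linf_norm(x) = 0.57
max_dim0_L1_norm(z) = 1.5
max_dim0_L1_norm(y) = 0.95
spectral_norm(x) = 0.59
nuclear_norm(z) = 1.25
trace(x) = 1.13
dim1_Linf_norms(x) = [0.56, 0.57]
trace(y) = 0.40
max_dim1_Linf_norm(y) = 0.84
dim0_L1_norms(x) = [0.58, 0.59]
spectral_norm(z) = 1.09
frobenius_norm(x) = 0.80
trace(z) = -0.73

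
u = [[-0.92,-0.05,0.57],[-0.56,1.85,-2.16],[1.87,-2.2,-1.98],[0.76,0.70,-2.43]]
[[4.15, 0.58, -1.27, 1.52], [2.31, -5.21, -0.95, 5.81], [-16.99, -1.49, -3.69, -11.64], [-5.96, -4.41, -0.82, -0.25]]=u @ [[-3.26, 0.53, 2.3, -1.43], [2.91, -0.52, 2.13, 3.48], [2.27, 1.83, 1.67, 0.66]]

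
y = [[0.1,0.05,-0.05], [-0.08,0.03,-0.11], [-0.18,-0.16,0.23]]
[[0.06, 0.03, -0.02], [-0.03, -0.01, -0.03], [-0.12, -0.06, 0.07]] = y@[[0.52,0.14,-0.03], [0.14,0.30,0.05], [-0.03,0.05,0.32]]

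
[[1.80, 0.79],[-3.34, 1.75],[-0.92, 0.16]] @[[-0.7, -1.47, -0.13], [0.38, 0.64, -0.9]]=[[-0.96, -2.14, -0.94],[3.0, 6.03, -1.14],[0.70, 1.45, -0.02]]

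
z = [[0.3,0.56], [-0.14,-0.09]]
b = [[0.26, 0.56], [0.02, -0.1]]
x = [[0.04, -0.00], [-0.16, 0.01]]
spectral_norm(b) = 0.62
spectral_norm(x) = 0.17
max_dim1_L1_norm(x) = 0.17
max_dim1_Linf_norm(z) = 0.56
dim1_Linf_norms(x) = [0.04, 0.16]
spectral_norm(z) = 0.65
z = x + b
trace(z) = 0.21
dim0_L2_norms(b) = [0.26, 0.57]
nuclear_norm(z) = 0.73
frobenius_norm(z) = 0.66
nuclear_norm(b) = 0.68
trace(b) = 0.16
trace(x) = 0.05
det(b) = -0.04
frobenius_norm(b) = 0.63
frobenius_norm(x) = 0.17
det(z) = 0.05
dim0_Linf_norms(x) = [0.16, 0.01]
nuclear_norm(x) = 0.17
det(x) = 0.00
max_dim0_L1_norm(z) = 0.65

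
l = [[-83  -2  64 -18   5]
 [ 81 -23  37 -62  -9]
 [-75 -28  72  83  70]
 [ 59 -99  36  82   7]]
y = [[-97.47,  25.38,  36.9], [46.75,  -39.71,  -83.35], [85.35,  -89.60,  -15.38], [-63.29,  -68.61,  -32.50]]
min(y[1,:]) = -83.35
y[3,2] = -32.5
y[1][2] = -83.35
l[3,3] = 82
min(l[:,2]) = 36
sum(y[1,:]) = -76.31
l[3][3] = 82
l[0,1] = -2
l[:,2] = [64, 37, 72, 36]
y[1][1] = -39.71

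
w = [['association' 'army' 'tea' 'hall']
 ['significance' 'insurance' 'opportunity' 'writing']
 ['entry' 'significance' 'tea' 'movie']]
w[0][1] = 'army'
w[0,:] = ['association', 'army', 'tea', 'hall']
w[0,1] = 'army'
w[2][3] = 'movie'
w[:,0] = ['association', 'significance', 'entry']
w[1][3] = 'writing'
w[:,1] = ['army', 'insurance', 'significance']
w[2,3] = 'movie'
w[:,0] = ['association', 'significance', 'entry']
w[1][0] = 'significance'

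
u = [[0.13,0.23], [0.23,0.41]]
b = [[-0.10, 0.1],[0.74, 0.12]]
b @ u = [[0.01, 0.02], [0.12, 0.22]]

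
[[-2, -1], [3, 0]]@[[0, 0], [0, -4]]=[[0, 4], [0, 0]]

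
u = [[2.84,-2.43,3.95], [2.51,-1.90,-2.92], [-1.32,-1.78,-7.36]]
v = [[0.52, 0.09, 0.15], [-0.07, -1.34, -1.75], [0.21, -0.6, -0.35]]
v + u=[[3.36, -2.34, 4.1], [2.44, -3.24, -4.67], [-1.11, -2.38, -7.71]]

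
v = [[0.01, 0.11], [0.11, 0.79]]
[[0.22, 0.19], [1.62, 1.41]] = v @ [[0.46, 1.89], [1.99, 1.52]]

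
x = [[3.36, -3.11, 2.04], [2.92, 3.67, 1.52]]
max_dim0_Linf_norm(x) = 3.67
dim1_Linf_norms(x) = [3.36, 3.67]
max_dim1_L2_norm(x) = 5.01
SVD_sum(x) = [[3.53, -0.19, 2.02], [2.70, -0.15, 1.54]] + [[-0.17, -2.92, 0.02],  [0.22, 3.82, -0.02]]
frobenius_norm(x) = 7.03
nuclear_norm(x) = 9.94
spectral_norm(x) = 5.13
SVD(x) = [[-0.79,-0.61], [-0.61,0.79]] @ diag([5.125189561156584, 4.812632539703355]) @ [[-0.87,  0.05,  -0.5], [0.06,  1.00,  -0.01]]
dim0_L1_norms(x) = [6.28, 6.78, 3.56]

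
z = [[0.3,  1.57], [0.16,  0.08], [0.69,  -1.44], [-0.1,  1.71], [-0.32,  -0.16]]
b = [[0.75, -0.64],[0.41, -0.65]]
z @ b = [[0.87, -1.21], [0.15, -0.15], [-0.07, 0.49], [0.63, -1.05], [-0.31, 0.31]]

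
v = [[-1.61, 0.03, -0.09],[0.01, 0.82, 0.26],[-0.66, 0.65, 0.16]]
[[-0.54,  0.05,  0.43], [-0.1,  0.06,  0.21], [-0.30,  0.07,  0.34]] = v @ [[0.35,-0.04,-0.29], [-0.04,0.04,0.12], [-0.29,0.12,0.44]]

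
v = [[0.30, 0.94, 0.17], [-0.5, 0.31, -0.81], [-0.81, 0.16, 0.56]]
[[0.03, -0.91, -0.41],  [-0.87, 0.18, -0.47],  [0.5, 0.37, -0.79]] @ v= [[0.80, -0.32, 0.51],  [0.03, -0.84, -0.56],  [0.6, 0.46, -0.66]]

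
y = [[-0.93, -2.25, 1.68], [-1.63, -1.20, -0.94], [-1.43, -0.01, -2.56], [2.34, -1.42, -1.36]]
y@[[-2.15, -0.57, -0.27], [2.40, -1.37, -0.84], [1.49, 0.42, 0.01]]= [[-0.90, 4.32, 2.16], [-0.78, 2.18, 1.44], [-0.76, -0.25, 0.37], [-10.47, 0.04, 0.55]]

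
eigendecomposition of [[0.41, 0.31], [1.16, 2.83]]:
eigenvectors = [[-0.91, -0.12], [0.41, -0.99]]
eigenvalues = [0.27, 2.97]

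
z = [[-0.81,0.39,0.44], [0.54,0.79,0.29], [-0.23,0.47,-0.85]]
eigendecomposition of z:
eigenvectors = [[(0.25+0j), (0.04+0.68j), 0.04-0.68j], [(0.94+0j), (0.14-0.19j), (0.14+0.19j)], [(0.21+0j), (-0.69+0j), (-0.69-0j)]]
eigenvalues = [(1+0j), (-0.93+0.35j), (-0.93-0.35j)]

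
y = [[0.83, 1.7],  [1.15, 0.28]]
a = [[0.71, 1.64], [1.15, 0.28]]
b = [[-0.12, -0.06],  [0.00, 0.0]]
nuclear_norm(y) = 2.90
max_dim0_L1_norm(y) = 1.98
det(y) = -1.72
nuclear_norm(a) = 2.82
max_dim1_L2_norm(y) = 1.89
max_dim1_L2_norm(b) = 0.13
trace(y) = 1.11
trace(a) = 0.99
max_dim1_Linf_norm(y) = 1.7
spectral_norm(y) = 2.07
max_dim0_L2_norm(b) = 0.12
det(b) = 0.00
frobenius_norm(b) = 0.13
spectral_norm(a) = 1.96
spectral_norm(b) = 0.13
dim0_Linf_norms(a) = [1.15, 1.64]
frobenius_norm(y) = 2.23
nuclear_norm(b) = 0.13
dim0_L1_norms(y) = [1.98, 1.98]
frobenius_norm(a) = 2.14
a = y + b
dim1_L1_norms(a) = [2.35, 1.43]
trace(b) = -0.12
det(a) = -1.69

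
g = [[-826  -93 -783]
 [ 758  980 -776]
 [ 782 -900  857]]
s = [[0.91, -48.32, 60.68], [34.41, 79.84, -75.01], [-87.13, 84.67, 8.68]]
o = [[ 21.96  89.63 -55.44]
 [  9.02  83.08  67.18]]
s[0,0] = 0.91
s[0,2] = 60.68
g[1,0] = 758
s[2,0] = -87.13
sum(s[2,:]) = 6.220000000000006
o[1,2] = 67.18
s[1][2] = -75.01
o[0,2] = -55.44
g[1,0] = 758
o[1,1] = 83.08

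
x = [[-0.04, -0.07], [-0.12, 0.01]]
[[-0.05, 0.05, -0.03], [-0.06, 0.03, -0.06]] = x @ [[0.54, -0.31, 0.51], [0.43, -0.58, 0.19]]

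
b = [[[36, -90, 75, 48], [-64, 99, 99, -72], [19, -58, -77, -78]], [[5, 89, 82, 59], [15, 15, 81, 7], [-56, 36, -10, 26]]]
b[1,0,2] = 82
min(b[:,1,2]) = 81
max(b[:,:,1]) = 99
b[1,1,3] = 7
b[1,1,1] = 15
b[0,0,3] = 48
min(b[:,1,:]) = -72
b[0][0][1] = -90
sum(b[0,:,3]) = -102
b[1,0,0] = 5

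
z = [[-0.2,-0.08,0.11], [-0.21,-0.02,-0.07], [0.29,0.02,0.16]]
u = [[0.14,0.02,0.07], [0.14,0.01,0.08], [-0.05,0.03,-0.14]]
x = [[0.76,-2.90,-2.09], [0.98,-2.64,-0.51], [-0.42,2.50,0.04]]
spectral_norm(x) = 5.10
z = x @ u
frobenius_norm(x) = 5.29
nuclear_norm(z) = 0.62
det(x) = -2.42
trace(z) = -0.06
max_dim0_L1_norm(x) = 8.04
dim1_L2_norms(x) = [3.65, 2.86, 2.54]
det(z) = -0.00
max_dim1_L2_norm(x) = 3.65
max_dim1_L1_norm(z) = 0.47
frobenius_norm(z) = 0.47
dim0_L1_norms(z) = [0.7, 0.12, 0.34]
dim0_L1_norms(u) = [0.33, 0.06, 0.29]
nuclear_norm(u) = 0.35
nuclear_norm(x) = 6.80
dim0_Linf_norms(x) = [0.98, 2.9, 2.09]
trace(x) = -1.84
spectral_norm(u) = 0.25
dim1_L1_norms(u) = [0.23, 0.23, 0.22]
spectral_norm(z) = 0.43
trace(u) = 0.01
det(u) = 0.00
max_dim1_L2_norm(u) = 0.16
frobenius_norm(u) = 0.27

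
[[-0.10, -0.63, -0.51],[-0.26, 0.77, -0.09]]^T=[[-0.10, -0.26], [-0.63, 0.77], [-0.51, -0.09]]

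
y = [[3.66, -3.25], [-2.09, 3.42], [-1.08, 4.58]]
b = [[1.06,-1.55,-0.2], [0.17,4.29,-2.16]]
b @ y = [[7.34, -9.66], [-6.01, 4.23]]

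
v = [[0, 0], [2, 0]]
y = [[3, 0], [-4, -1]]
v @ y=[[0, 0], [6, 0]]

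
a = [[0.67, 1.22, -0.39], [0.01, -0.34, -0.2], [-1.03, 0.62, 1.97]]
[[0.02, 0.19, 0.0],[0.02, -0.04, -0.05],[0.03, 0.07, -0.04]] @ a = [[0.02, -0.04, -0.05], [0.06, 0.01, -0.1], [0.06, -0.01, -0.10]]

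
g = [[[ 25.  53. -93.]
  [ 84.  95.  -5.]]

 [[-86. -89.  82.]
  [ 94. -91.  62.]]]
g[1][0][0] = -86.0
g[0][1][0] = 84.0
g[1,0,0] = -86.0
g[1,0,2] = 82.0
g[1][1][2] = 62.0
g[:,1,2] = [-5.0, 62.0]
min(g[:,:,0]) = -86.0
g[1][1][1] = -91.0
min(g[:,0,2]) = -93.0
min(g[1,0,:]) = -89.0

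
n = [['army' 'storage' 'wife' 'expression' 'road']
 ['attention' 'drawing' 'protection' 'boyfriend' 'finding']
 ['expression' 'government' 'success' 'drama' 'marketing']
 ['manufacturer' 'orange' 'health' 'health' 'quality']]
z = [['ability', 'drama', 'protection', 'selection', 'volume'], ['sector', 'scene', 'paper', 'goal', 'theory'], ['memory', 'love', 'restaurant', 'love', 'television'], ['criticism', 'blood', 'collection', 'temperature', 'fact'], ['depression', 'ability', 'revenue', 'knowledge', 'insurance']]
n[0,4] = 'road'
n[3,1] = 'orange'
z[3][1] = 'blood'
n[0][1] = 'storage'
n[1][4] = 'finding'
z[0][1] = 'drama'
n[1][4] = 'finding'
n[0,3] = 'expression'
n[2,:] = ['expression', 'government', 'success', 'drama', 'marketing']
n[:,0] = ['army', 'attention', 'expression', 'manufacturer']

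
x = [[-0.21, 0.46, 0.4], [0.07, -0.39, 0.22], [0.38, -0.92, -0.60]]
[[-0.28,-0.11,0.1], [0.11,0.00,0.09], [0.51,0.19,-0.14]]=x@[[0.08, -0.42, 0.36], [-0.38, -0.22, 0.05], [-0.22, -0.25, 0.38]]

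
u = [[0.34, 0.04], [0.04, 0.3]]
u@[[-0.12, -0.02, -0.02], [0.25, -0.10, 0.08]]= [[-0.03,  -0.01,  -0.00], [0.07,  -0.03,  0.02]]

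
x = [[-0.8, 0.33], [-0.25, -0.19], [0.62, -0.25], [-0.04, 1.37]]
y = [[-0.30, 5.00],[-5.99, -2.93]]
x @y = [[-1.74, -4.97], [1.21, -0.69], [1.31, 3.83], [-8.19, -4.21]]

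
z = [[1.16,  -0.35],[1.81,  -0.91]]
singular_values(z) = [2.35, 0.18]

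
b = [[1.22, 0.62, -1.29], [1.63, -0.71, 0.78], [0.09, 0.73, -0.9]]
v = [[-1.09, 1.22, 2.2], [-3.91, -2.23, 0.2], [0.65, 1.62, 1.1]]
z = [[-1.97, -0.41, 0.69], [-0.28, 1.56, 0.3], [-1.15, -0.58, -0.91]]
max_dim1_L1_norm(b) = 3.13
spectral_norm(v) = 4.72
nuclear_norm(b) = 4.29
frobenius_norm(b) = 2.94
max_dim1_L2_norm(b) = 1.94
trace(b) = -0.39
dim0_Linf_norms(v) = [3.91, 2.23, 2.2]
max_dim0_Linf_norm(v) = 3.91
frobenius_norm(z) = 3.10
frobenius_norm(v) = 5.66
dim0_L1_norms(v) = [5.65, 5.07, 3.5]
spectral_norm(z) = 2.38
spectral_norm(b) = 2.12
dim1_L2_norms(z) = [2.13, 1.61, 1.58]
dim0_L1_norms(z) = [3.4, 2.55, 1.9]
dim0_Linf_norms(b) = [1.63, 0.73, 1.29]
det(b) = -0.58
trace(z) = -1.32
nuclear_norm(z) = 5.09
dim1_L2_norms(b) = [1.88, 1.94, 1.16]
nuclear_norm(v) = 8.00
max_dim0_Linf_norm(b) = 1.63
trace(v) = -2.22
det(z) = 4.05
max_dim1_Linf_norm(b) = 1.63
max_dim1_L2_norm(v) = 4.51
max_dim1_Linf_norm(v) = 3.91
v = b @ z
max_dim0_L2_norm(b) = 2.04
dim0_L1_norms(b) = [2.94, 2.06, 2.97]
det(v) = -2.31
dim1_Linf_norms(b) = [1.29, 1.63, 0.9]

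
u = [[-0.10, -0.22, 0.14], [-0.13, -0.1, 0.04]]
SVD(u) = [[-0.87, -0.49],[-0.49, 0.87]] @ diag([0.31748883251665727, 0.0755039153104653]) @ [[0.48, 0.76, -0.45], [-0.85, 0.27, -0.45]]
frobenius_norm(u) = 0.33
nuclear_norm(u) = 0.39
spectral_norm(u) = 0.32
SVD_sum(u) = [[-0.13, -0.21, 0.12],[-0.07, -0.12, 0.07]] + [[0.03, -0.01, 0.02],[-0.06, 0.02, -0.03]]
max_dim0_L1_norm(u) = 0.32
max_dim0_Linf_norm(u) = 0.22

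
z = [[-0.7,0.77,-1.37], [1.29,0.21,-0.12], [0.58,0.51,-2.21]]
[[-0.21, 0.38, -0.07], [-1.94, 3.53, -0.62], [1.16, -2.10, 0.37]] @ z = [[0.6, -0.12, 0.4], [5.55, -1.07, 3.6], [-3.31, 0.64, -2.15]]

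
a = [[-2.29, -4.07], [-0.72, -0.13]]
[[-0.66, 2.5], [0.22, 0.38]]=a @ [[-0.37, -0.47],[0.37, -0.35]]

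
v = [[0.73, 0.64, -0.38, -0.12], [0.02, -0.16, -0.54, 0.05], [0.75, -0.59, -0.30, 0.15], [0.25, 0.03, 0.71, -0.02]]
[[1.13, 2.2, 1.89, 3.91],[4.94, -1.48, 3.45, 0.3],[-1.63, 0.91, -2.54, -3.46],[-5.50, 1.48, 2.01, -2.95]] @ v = [[3.26, -0.63, 0.59, 0.18], [6.24, 1.37, -1.90, -0.16], [-3.94, 0.21, -1.57, -0.07], [-3.22, -5.03, -1.41, 1.09]]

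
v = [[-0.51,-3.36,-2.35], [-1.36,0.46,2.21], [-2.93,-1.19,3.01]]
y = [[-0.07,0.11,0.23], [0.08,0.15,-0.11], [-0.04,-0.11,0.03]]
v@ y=[[-0.14, -0.3, 0.18], [0.04, -0.32, -0.3], [-0.01, -0.83, -0.45]]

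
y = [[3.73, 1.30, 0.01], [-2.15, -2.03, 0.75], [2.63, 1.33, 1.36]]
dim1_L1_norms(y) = [5.04, 4.93, 5.32]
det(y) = -7.63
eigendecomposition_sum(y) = [[0.22, 0.43, -0.11],[-0.94, -1.81, 0.45],[0.21, 0.42, -0.10]] + [[3.27, 0.86, 0.33],[-0.79, -0.21, -0.08],[3.65, 0.96, 0.37]] + [[0.24, 0.01, -0.21], [-0.43, -0.02, 0.38], [-1.24, -0.04, 1.10]]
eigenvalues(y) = [-1.69, 3.43, 1.32]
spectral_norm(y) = 5.67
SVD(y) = [[-0.69, 0.01, -0.73], [0.49, -0.73, -0.47], [-0.53, -0.68, 0.5]] @ diag([5.672515858517555, 1.6001975202290728, 0.8403759462999747]) @ [[-0.89, -0.46, -0.06], [-0.12, 0.37, -0.92], [-0.45, 0.81, 0.38]]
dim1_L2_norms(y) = [3.95, 3.05, 3.25]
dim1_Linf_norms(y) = [3.73, 2.15, 2.63]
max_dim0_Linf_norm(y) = 3.73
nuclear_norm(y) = 8.11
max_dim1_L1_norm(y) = 5.32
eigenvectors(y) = [[-0.23,0.66,-0.18], [0.95,-0.16,0.32], [-0.22,0.74,0.93]]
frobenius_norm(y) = 5.95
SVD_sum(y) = [[3.46, 1.79, 0.25], [-2.47, -1.28, -0.18], [2.68, 1.39, 0.19]] + [[-0.0, 0.0, -0.01], [0.14, -0.43, 1.08], [0.13, -0.4, 1.00]] + [[0.27, -0.49, -0.23],[0.18, -0.32, -0.15],[-0.19, 0.34, 0.16]]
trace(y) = 3.06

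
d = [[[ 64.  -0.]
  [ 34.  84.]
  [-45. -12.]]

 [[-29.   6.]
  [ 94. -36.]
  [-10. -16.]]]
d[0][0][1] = -0.0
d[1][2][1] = -16.0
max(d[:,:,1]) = 84.0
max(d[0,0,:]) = 64.0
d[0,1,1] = 84.0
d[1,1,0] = 94.0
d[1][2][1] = -16.0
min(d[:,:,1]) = -36.0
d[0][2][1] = -12.0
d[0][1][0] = 34.0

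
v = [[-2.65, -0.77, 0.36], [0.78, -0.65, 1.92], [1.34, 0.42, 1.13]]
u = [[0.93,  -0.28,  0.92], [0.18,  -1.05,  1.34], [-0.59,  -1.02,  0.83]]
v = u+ [[-3.58, -0.49, -0.56], [0.60, 0.40, 0.58], [1.93, 1.44, 0.3]]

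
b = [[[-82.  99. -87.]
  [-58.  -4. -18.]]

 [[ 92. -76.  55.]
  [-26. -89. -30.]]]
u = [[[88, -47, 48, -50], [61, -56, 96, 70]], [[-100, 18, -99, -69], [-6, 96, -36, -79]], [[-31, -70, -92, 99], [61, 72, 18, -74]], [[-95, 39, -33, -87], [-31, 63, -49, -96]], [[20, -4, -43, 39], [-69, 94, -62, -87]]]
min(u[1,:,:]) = -100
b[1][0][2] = 55.0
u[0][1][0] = 61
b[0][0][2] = -87.0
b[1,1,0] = -26.0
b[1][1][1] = -89.0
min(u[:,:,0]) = -100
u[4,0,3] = 39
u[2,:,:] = [[-31, -70, -92, 99], [61, 72, 18, -74]]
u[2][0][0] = -31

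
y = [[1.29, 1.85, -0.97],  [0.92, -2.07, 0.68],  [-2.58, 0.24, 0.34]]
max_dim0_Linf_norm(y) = 2.58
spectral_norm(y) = 3.11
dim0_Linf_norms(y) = [2.58, 2.07, 0.97]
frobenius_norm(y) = 4.30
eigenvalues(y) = [2.49, -0.0, -2.93]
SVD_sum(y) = [[1.83, 1.08, -0.75], [-0.38, -0.22, 0.15], [-1.71, -1.00, 0.7]] + [[-0.54, 0.77, -0.22], [1.3, -1.85, 0.53], [-0.87, 1.24, -0.35]] + [[-0.0, -0.00, -0.00], [-0.00, -0.00, -0.0], [-0.0, -0.00, -0.0]]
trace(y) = -0.44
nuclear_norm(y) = 6.08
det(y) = 0.02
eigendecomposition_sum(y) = [[1.78,0.69,-0.58], [0.04,0.02,-0.01], [-2.13,-0.83,0.7]] + [[-0.0, -0.00, -0.00], [-0.0, -0.0, -0.0], [-0.00, -0.0, -0.00]] + [[-0.49, 1.16, -0.39], [0.88, -2.09, 0.69], [-0.45, 1.07, -0.36]]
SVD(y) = [[-0.72, 0.33, 0.61],[0.15, -0.78, 0.60],[0.67, 0.53, 0.52]] @ diag([3.1143130409568287, 2.958352210489044, 0.0025459027511883204]) @ [[-0.81, -0.48, 0.33], [-0.56, 0.8, -0.23], [-0.16, -0.37, -0.92]]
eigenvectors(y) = [[-0.64, -0.16, -0.44], [-0.02, -0.37, 0.80], [0.77, -0.92, -0.41]]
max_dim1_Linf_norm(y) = 2.58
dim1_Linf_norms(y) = [1.85, 2.07, 2.58]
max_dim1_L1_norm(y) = 4.11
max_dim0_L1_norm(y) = 4.79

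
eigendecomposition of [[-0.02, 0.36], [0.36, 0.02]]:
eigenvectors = [[-0.73,  -0.69], [0.69,  -0.73]]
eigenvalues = [-0.36, 0.36]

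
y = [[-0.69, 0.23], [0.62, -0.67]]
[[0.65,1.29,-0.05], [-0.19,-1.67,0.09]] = y @ [[-1.23, -1.50, 0.03], [-0.85, 1.11, -0.11]]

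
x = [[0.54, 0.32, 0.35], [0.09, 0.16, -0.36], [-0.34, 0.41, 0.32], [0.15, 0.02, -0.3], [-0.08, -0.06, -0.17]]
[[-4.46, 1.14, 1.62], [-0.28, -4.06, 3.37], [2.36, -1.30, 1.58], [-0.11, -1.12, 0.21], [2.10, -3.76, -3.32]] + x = [[-3.92, 1.46, 1.97], [-0.19, -3.90, 3.01], [2.02, -0.89, 1.9], [0.04, -1.10, -0.09], [2.02, -3.82, -3.49]]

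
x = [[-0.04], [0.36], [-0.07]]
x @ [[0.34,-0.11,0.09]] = [[-0.01, 0.0, -0.00], [0.12, -0.04, 0.03], [-0.02, 0.01, -0.01]]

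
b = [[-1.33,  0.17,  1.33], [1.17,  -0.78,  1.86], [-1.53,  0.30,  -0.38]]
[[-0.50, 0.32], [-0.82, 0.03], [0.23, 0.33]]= b @ [[-0.06, -0.32], [-0.07, -0.54], [-0.43, -0.01]]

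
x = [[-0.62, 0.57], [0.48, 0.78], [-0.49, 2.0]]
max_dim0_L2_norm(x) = 2.22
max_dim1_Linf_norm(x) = 2.0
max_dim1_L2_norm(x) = 2.06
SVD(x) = [[-0.3, 0.60], [-0.29, -0.8], [-0.91, 0.05]] @ diag([2.268820337971665, 0.8004088167968533]) @ [[0.22, -0.98], [-0.98, -0.22]]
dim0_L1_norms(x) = [1.59, 3.35]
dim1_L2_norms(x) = [0.84, 0.92, 2.06]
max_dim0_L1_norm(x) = 3.35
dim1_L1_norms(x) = [1.19, 1.26, 2.49]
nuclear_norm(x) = 3.07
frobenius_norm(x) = 2.41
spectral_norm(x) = 2.27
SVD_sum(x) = [[-0.15, 0.67], [-0.14, 0.64], [-0.45, 2.01]] + [[-0.47, -0.1], [0.62, 0.14], [-0.04, -0.01]]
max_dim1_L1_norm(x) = 2.49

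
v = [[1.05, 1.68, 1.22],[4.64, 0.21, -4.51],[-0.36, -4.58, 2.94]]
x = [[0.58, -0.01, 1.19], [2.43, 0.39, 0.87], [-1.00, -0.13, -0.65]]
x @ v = [[0.13, -4.48, 4.25], [4.05, 0.18, 3.76], [-1.42, 1.27, -2.54]]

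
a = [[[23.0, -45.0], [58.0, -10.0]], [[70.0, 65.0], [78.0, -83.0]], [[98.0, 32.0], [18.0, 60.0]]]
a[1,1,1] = -83.0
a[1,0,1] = 65.0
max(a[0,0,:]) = 23.0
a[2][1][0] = 18.0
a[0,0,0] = 23.0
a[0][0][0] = 23.0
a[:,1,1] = [-10.0, -83.0, 60.0]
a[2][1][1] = 60.0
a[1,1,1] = -83.0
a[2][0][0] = 98.0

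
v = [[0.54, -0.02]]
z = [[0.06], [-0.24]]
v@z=[[0.04]]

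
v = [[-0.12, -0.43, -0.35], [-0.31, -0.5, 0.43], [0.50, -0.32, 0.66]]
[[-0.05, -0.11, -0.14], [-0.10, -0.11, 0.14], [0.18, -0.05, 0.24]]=v@[[0.33, 0.01, 0.02], [0.01, 0.24, 0.03], [0.02, 0.03, 0.37]]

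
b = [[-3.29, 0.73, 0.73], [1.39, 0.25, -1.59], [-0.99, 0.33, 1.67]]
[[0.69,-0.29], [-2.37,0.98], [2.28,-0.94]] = b@[[0.03,  -0.01], [-0.38,  0.16], [1.46,  -0.60]]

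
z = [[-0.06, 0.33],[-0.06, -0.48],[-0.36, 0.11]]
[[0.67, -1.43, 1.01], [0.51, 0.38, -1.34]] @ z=[[-0.32, 1.02], [0.43, -0.16]]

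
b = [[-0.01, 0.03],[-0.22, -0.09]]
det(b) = 0.01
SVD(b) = [[0.01, -1.00], [-1.0, -0.01]] @ diag([0.23770676081880412, 0.03155147953792109]) @ [[0.93, 0.38], [0.38, -0.93]]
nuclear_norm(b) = 0.27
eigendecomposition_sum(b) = [[-0.01+0.05j,(0.02+0.01j)], [(-0.11-0.08j),(-0.05+0.02j)]] + [[(-0.01-0.05j), (0.02-0.01j)],[-0.11+0.08j, (-0.05-0.02j)]]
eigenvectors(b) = [[(-0.17-0.3j), -0.17+0.30j], [(0.94+0j), (0.94-0j)]]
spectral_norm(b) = 0.24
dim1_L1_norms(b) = [0.04, 0.31]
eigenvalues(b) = [(-0.05+0.07j), (-0.05-0.07j)]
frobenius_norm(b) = 0.24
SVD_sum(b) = [[0.0, 0.0], [-0.22, -0.09]] + [[-0.01, 0.03], [-0.00, 0.0]]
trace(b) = -0.10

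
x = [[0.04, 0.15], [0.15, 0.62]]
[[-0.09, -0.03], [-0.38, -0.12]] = x@[[0.11, 0.66], [-0.64, -0.35]]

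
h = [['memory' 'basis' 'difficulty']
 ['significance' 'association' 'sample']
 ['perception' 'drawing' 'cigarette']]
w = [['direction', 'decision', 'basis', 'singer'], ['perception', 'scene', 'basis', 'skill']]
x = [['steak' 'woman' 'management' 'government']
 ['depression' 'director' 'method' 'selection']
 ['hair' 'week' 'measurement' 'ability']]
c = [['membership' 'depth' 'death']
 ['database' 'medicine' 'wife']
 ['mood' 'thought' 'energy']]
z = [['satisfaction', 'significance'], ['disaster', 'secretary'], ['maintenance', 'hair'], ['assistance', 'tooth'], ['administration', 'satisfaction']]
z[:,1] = ['significance', 'secretary', 'hair', 'tooth', 'satisfaction']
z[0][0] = 'satisfaction'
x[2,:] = ['hair', 'week', 'measurement', 'ability']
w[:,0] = ['direction', 'perception']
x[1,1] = 'director'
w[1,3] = 'skill'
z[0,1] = 'significance'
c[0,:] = ['membership', 'depth', 'death']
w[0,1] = 'decision'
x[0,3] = 'government'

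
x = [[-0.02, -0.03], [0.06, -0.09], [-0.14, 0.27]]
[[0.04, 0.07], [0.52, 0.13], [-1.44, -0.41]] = x@[[3.34, -0.54], [-3.6, -1.81]]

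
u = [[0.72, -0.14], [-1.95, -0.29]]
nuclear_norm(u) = 2.32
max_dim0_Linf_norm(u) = 1.95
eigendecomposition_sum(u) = [[0.80, -0.09], [-1.26, 0.14]] + [[-0.08, -0.05],[-0.69, -0.43]]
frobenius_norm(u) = 2.10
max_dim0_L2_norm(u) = 2.08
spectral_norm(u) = 2.09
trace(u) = 0.43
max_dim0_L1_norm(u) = 2.67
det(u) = -0.48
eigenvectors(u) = [[0.53, 0.11], [-0.85, 0.99]]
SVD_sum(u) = [[0.70,0.08], [-1.96,-0.21]] + [[0.02, -0.22], [0.01, -0.08]]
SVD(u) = [[-0.34, 0.94], [0.94, 0.34]] @ diag([2.0908129847277293, 0.23043667870789566]) @ [[-0.99, -0.11], [0.11, -0.99]]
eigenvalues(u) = [0.94, -0.51]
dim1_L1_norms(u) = [0.86, 2.24]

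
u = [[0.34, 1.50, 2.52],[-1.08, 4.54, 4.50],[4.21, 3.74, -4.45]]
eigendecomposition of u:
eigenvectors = [[0.23,0.85,0.38],[0.37,-0.31,0.82],[-0.9,0.44,0.43]]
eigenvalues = [-7.07, 1.1, 6.4]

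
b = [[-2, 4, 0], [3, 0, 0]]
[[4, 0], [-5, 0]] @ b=[[-8, 16, 0], [10, -20, 0]]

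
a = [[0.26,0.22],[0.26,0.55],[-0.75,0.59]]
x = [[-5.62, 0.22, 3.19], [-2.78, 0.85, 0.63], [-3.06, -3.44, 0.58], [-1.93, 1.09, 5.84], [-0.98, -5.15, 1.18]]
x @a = [[-3.80, 0.77],[-0.97, 0.23],[-2.12, -2.22],[-4.60, 3.62],[-2.48, -2.35]]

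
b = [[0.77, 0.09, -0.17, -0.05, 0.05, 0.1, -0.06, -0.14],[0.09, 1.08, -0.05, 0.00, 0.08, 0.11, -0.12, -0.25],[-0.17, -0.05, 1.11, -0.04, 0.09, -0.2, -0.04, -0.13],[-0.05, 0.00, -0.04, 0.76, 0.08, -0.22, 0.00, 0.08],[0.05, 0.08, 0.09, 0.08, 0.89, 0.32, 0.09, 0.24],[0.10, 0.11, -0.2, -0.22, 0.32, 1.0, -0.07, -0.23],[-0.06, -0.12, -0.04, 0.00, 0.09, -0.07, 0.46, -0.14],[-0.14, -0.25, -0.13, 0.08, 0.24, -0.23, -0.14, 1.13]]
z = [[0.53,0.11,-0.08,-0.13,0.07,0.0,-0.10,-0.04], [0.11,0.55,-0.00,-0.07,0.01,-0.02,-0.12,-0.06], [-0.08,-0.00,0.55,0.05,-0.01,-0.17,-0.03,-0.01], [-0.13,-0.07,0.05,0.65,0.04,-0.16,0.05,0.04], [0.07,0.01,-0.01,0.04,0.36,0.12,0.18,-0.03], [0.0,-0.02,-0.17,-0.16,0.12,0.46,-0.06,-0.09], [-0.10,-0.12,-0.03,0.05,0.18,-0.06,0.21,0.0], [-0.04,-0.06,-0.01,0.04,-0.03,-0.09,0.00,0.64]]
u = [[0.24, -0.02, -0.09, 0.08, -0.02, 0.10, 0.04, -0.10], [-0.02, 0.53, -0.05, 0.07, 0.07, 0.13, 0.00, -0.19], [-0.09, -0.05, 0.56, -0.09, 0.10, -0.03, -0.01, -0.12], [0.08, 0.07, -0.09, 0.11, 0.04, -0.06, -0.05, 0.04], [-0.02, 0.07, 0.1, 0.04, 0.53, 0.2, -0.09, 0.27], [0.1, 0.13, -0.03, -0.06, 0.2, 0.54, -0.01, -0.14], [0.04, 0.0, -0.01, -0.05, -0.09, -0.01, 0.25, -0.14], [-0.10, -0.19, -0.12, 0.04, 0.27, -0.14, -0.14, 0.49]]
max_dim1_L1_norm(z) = 1.19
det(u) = 0.00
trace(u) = 3.25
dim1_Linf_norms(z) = [0.53, 0.55, 0.55, 0.65, 0.36, 0.46, 0.21, 0.64]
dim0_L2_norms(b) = [0.82, 1.13, 1.15, 0.8, 0.99, 1.13, 0.51, 1.23]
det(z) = -0.00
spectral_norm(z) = 0.94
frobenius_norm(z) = 1.58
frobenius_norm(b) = 2.82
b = z + u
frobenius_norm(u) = 1.47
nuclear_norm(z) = 3.96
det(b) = 0.11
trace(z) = 3.95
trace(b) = 7.20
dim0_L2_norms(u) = [0.31, 0.59, 0.6, 0.2, 0.65, 0.62, 0.31, 0.64]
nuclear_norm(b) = 7.20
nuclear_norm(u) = 3.25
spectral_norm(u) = 0.87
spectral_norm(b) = 1.58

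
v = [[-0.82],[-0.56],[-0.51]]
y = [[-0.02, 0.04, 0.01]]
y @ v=[[-0.01]]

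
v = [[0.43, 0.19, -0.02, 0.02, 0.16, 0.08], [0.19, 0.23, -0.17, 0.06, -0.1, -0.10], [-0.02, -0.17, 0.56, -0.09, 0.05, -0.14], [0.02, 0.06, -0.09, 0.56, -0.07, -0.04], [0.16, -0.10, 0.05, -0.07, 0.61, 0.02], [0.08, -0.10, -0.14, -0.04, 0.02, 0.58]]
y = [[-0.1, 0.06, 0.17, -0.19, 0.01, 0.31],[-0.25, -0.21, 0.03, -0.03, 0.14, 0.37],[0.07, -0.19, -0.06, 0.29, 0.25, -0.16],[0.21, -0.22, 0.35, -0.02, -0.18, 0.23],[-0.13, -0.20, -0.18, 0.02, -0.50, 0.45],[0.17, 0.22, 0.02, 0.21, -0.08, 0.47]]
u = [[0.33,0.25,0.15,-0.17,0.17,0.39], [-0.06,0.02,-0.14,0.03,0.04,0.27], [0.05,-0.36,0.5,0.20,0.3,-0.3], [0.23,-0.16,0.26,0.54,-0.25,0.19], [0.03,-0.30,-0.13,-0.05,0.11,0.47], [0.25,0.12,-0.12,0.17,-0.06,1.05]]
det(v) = -0.00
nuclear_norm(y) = 2.89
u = v + y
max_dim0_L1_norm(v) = 1.03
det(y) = 0.00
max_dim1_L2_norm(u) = 1.11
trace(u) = 2.55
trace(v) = 2.97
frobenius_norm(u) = 1.79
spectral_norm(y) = 0.96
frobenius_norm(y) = 1.36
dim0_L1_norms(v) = [0.9, 0.85, 1.03, 0.84, 1.01, 0.96]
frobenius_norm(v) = 1.37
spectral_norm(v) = 0.79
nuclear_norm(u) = 3.48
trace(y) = -0.42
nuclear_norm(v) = 2.97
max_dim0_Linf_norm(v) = 0.61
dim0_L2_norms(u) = [0.48, 0.57, 0.63, 0.63, 0.45, 1.29]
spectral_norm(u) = 1.37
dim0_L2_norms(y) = [0.41, 0.47, 0.43, 0.41, 0.61, 0.86]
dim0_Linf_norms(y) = [0.25, 0.22, 0.35, 0.29, 0.5, 0.47]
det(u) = 0.00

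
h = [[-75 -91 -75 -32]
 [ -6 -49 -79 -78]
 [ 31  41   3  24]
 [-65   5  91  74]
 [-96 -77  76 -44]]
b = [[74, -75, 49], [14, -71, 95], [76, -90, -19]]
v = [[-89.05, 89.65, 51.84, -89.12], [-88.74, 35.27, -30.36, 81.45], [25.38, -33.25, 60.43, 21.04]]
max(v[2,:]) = 60.43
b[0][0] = 74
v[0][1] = 89.65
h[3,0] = -65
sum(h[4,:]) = -141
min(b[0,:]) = -75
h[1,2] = -79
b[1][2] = 95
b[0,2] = 49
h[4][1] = -77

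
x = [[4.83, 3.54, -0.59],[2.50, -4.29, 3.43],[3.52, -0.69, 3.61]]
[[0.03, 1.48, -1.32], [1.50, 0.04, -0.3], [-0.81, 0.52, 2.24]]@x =[[-0.8, -5.33, 0.29],[6.29, 5.35, -1.83],[5.27, -6.64, 10.35]]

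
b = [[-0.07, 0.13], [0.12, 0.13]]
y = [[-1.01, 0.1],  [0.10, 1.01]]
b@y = [[0.08,0.12], [-0.11,0.14]]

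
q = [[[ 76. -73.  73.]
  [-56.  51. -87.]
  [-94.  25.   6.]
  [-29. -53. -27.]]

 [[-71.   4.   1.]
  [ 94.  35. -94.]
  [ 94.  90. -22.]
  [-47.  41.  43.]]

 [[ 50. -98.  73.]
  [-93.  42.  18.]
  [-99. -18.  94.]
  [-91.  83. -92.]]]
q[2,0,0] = 50.0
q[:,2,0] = [-94.0, 94.0, -99.0]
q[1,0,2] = 1.0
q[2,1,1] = 42.0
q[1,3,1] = 41.0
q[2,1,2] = 18.0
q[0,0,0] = 76.0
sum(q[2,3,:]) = -100.0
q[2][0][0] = 50.0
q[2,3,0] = -91.0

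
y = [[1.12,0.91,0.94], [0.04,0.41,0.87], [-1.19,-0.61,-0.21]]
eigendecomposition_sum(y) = [[(0.56+0.25j), 0.45-0.10j, 0.47-0.45j], [0.02+0.44j, 0.21+0.26j, 0.43+0.16j], [(-0.59+0.14j), -0.31+0.35j, (-0.1+0.64j)]] + [[(0.56-0.25j), (0.45+0.1j), (0.47+0.45j)], [(0.02-0.44j), 0.21-0.26j, (0.43-0.16j)], [-0.59-0.14j, (-0.31-0.35j), (-0.1-0.64j)]] + [[-0.00-0.00j, 0j, (-0+0j)], [0j, -0.00-0.00j, -0j], [-0.00-0.00j, 0j, -0.00+0.00j]]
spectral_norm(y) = 2.23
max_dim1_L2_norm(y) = 1.72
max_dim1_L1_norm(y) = 2.97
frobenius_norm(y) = 2.39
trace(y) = 1.32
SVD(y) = [[-0.77, -0.13, 0.62], [-0.30, -0.79, -0.54], [0.56, -0.6, 0.57]] @ diag([2.228155009333328, 0.8719662085139157, 0.0004308046698030796]) @ [[-0.69, -0.52, -0.5], [0.62, -0.08, -0.78], [-0.37, 0.85, -0.38]]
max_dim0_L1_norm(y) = 2.35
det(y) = -0.00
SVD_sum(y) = [[1.19,  0.9,  0.85],[0.47,  0.35,  0.33],[-0.86,  -0.65,  -0.62]] + [[-0.07, 0.01, 0.09], [-0.43, 0.06, 0.54], [-0.33, 0.04, 0.41]] + [[-0.00, 0.0, -0.00], [0.00, -0.00, 0.00], [-0.0, 0.0, -0.00]]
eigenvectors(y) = [[0.63+0.00j,(0.63-0j),-0.37+0.00j],[0.20+0.40j,(0.2-0.4j),(0.85+0j)],[(-0.5+0.38j),-0.50-0.38j,-0.38+0.00j]]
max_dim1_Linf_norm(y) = 1.19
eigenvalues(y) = [(0.66+1.15j), (0.66-1.15j), (-0+0j)]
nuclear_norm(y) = 3.10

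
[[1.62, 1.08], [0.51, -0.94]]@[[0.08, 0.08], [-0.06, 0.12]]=[[0.06, 0.26],[0.1, -0.07]]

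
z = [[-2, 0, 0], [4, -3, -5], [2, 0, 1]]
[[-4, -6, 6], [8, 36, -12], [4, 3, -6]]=z @ [[2, 3, -3], [0, -3, 0], [0, -3, 0]]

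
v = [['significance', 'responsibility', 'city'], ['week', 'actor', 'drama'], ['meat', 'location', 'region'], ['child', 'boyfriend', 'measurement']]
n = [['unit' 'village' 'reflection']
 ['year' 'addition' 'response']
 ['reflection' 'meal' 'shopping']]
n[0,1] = 'village'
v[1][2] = 'drama'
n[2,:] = ['reflection', 'meal', 'shopping']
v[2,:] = ['meat', 'location', 'region']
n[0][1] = 'village'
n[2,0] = 'reflection'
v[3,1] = 'boyfriend'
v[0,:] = ['significance', 'responsibility', 'city']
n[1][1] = 'addition'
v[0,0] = 'significance'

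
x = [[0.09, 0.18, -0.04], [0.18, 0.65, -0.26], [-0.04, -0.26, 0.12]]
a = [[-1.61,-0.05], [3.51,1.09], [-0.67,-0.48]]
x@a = [[0.51, 0.21],[2.17, 0.82],[-0.93, -0.34]]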